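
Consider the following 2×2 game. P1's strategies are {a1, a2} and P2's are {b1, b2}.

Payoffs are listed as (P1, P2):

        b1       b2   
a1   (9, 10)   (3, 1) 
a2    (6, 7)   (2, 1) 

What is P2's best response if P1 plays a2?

Against a2, P2 earns 7 from b1 and 1 from b2.
So b1 is the best response.

b1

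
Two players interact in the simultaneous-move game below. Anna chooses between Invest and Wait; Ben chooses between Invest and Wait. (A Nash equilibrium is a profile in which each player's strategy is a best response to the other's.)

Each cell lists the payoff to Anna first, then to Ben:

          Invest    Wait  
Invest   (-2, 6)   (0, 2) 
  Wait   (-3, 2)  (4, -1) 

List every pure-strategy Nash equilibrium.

(Invest, Invest): Anna gets -2 ≥ -3 from Wait, and Ben gets 6 ≥ 2 from Wait — Nash equilibrium.
(Invest, Wait): Anna prefers Wait (4 > 0); Ben prefers Invest (6 > 2) — not an equilibrium.
(Wait, Invest): Anna prefers Invest (-2 > -3) — not an equilibrium.
(Wait, Wait): Ben prefers Invest (2 > -1) — not an equilibrium.

(Invest, Invest)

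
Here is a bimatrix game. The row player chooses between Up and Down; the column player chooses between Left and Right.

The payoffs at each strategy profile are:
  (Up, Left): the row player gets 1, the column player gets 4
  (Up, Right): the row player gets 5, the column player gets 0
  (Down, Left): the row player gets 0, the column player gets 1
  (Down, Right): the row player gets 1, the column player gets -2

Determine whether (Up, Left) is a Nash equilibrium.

Yes

At (Up, Left), the row player earns 1; switching to Down would give 0, so the row player has no profitable deviation.
The column player earns 4; switching to Right would give 0, so the column player has no profitable deviation.
Neither player can gain by a unilateral deviation, so this profile is a Nash equilibrium.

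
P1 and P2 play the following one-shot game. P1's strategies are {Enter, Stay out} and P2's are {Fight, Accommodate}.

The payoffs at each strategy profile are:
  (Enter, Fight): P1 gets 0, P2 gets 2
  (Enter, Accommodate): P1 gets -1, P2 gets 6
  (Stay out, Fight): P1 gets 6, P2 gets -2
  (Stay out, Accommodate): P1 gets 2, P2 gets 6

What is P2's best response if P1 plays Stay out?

Accommodate

Against Stay out, P2 earns -2 from Fight and 6 from Accommodate.
So Accommodate is the best response.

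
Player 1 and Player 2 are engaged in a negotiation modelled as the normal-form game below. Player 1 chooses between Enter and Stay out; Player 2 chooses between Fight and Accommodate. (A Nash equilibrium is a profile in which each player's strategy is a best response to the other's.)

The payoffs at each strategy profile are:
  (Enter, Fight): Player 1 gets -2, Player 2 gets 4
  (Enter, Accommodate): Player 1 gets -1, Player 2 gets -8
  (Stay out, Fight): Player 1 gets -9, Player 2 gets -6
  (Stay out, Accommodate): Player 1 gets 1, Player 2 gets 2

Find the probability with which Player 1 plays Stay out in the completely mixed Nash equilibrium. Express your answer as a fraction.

Let r be the probability that Player 1 plays Enter. In a completely mixed equilibrium, Player 2 must be indifferent between Fight and Accommodate.
Player 2's expected payoff from Fight is 4r − 6(1−r); from Accommodate it is −8r + 2(1−r).
Setting these equal: 10r − 6 = −10r + 2, so r = 2/5.
Therefore Player 1 plays Stay out with probability 1 − 2/5 = 3/5.

3/5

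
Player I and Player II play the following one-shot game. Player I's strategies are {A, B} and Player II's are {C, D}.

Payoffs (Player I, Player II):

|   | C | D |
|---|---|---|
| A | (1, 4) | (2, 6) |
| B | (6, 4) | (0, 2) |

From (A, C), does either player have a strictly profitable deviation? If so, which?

Both

Player I at (A, C) earns 1; deviating to B yields 6 — a strict improvement.
Player II earns 4; deviating to D yields 6 — a strict improvement.
Both Player I and Player II have strictly profitable deviations.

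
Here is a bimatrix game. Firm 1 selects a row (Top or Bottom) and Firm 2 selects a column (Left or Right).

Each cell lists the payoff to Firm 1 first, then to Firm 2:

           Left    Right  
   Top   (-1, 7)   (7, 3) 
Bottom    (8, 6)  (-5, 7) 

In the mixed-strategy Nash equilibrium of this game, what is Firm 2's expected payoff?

First find p, the probability Firm 1 plays Top, from Firm 2's indifference between Left and Right: 7p + 6(1−p) = 3p + 7(1−p), giving p = 1/5.
Since Firm 2 is indifferent in equilibrium, Firm 2's expected payoff equals the payoff from either column against (1/5, 4/5). Using Left: 7(1/5) + 6(4/5) = 31/5.

31/5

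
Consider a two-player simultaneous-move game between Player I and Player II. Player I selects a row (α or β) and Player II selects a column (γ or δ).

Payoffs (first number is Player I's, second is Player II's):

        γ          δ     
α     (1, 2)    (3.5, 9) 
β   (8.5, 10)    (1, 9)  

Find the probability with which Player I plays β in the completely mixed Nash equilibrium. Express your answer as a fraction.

7/8

Let x be the probability that Player I plays α. In a completely mixed equilibrium, Player II must be indifferent between γ and δ.
Player II's expected payoff from γ is 2x + 10(1−x); from δ it is 9x + 9(1−x).
Setting these equal: −8x + 10 = 9, so x = 1/8.
Therefore Player I plays β with probability 1 − 1/8 = 7/8.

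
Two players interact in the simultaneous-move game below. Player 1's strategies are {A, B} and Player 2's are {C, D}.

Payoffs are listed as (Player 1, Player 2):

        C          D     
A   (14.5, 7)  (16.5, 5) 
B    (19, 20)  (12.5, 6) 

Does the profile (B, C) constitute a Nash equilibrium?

Yes

At (B, C), Player 1 earns 19; switching to A would give 14.5, so Player 1 has no profitable deviation.
Player 2 earns 20; switching to D would give 6, so Player 2 has no profitable deviation.
Neither player can gain by a unilateral deviation, so this profile is a Nash equilibrium.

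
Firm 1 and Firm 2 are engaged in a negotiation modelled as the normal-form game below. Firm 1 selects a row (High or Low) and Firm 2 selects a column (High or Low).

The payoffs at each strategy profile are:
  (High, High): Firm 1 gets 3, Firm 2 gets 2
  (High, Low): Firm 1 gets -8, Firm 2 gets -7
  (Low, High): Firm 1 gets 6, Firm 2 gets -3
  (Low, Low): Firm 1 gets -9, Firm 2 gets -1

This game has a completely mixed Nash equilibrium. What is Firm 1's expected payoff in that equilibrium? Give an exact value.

First find y, the probability Firm 2 plays High, from Firm 1's indifference between High and Low: 3y − 8(1−y) = 6y − 9(1−y), giving y = 1/4.
Since Firm 1 is indifferent in equilibrium, Firm 1's expected payoff equals the payoff from either row against (1/4, 3/4). Using High: 3(1/4) − 8(3/4) = -21/4.

-21/4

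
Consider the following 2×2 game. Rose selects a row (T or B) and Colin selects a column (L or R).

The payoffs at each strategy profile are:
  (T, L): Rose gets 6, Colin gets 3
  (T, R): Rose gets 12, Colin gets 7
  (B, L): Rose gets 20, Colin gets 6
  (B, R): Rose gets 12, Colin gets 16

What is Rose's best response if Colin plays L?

B

Against L, Rose earns 6 from T and 20 from B.
So B is the best response.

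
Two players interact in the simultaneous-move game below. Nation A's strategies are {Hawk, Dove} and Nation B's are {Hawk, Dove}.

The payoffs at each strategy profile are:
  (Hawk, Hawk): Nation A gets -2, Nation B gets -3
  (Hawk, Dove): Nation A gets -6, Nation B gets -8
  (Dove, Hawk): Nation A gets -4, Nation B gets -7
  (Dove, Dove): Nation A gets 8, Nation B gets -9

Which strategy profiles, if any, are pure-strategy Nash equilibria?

(Hawk, Hawk)

(Hawk, Hawk): Nation A gets -2 ≥ -4 from Dove, and Nation B gets -3 ≥ -8 from Dove — Nash equilibrium.
(Hawk, Dove): Nation A prefers Dove (8 > -6); Nation B prefers Hawk (-3 > -8) — not an equilibrium.
(Dove, Hawk): Nation A prefers Hawk (-2 > -4) — not an equilibrium.
(Dove, Dove): Nation B prefers Hawk (-7 > -9) — not an equilibrium.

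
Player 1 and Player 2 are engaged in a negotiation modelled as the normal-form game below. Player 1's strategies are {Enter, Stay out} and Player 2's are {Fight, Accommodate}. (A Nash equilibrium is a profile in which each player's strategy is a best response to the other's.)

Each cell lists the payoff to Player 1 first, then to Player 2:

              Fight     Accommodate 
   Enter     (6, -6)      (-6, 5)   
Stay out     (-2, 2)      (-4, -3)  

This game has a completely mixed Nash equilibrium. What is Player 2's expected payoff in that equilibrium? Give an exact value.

-1/2

First find p, the probability Player 1 plays Enter, from Player 2's indifference between Fight and Accommodate: −6p + 2(1−p) = 5p − 3(1−p), giving p = 5/16.
Since Player 2 is indifferent in equilibrium, Player 2's expected payoff equals the payoff from either column against (5/16, 11/16). Using Fight: −6(5/16) + 2(11/16) = -1/2.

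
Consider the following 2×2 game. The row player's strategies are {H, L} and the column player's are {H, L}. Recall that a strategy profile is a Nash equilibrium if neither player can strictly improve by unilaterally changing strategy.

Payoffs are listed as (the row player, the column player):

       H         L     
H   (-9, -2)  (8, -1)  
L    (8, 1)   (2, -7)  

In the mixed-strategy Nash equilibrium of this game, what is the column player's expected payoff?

-5/3

First find x, the probability the row player plays H, from the column player's indifference between H and L: −2x + (1−x) = −x − 7(1−x), giving x = 8/9.
Since the column player is indifferent in equilibrium, the column player's expected payoff equals the payoff from either column against (8/9, 1/9). Using H: −2(8/9) + (1/9) = -5/3.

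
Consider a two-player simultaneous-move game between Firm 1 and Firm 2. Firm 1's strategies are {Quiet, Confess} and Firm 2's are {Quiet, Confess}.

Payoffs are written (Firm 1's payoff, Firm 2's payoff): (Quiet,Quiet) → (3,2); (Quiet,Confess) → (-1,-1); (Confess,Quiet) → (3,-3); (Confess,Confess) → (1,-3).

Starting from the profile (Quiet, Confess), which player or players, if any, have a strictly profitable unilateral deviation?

Firm 1 at (Quiet, Confess) earns -1; deviating to Confess yields 1 — a strict improvement.
Firm 2 earns -1; deviating to Quiet yields 2 — a strict improvement.
Both Firm 1 and Firm 2 have strictly profitable deviations.

Both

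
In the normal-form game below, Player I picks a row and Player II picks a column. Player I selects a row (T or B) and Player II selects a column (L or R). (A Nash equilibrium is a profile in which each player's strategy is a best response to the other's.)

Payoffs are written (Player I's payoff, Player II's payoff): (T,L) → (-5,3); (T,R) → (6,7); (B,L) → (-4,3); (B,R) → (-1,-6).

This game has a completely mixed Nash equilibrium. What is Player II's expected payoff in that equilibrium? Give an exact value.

3

First find p, the probability Player I plays T, from Player II's indifference between L and R: 3p + 3(1−p) = 7p − 6(1−p), giving p = 9/13.
Since Player II is indifferent in equilibrium, Player II's expected payoff equals the payoff from either column against (9/13, 4/13). Using L: 3(9/13) + 3(4/13) = 3.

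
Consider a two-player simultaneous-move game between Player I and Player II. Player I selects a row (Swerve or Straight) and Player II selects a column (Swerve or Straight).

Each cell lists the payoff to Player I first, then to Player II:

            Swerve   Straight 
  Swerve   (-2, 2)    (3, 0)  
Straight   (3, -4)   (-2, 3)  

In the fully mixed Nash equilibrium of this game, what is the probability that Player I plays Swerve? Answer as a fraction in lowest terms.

7/9

Let r be the probability that Player I plays Swerve. In a completely mixed equilibrium, Player II must be indifferent between Swerve and Straight.
Player II's expected payoff from Swerve is 2r − 4(1−r); from Straight it is 3(1−r).
Setting these equal: 6r − 4 = −3r + 3, so r = 7/9.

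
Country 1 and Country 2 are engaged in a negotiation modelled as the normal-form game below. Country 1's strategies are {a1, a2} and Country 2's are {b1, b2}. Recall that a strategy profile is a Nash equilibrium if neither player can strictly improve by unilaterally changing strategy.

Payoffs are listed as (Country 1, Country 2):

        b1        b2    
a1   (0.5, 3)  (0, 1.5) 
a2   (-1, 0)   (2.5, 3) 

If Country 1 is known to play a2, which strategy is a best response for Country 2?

b2

Against a2, Country 2 earns 0 from b1 and 3 from b2.
So b2 is the best response.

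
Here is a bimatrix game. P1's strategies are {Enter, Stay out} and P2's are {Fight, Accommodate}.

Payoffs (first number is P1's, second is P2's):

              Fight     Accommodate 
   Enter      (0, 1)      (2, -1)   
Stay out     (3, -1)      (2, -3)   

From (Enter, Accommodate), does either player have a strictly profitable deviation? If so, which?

P1 at (Enter, Accommodate) earns 2; deviating to Stay out yields 2 — not better.
P2 earns -1; deviating to Fight yields 1 — a strict improvement.
Only P2 has a strictly profitable deviation.

P2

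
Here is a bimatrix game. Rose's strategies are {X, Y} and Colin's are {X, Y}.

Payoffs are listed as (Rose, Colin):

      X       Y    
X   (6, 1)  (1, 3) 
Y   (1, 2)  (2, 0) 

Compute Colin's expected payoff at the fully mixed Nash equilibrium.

First find x, the probability Rose plays X, from Colin's indifference between X and Y: x + 2(1−x) = 3x, giving x = 1/2.
Since Colin is indifferent in equilibrium, Colin's expected payoff equals the payoff from either column against (1/2, 1/2). Using X: (1/2) + 2(1/2) = 3/2.

3/2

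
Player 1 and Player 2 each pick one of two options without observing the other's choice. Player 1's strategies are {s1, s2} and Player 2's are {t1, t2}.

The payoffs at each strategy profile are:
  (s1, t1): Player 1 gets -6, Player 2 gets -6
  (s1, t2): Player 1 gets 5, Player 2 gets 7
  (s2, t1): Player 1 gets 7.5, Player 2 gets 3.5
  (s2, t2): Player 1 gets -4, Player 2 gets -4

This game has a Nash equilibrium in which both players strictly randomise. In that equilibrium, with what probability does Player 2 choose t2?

3/5

Let y be the probability that Player 2 plays t1. In a completely mixed equilibrium, Player 1 must be indifferent between s1 and s2.
Player 1's expected payoff from s1 is −6y + 5(1−y); from s2 it is 7.5y − 4(1−y).
Setting these equal: −11y + 5 = 11.5y − 4, so y = 2/5.
Therefore Player 2 plays t2 with probability 1 − 2/5 = 3/5.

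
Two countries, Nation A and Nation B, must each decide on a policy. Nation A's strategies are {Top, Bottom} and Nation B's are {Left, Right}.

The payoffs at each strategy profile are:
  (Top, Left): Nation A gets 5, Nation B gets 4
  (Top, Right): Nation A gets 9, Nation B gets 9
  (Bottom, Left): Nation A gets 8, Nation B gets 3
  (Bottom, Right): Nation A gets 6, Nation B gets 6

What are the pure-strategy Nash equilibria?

(Top, Right)

(Top, Left): Nation A prefers Bottom (8 > 5); Nation B prefers Right (9 > 4) — not an equilibrium.
(Top, Right): Nation A gets 9 ≥ 6 from Bottom, and Nation B gets 9 ≥ 4 from Left — Nash equilibrium.
(Bottom, Left): Nation B prefers Right (6 > 3) — not an equilibrium.
(Bottom, Right): Nation A prefers Top (9 > 6) — not an equilibrium.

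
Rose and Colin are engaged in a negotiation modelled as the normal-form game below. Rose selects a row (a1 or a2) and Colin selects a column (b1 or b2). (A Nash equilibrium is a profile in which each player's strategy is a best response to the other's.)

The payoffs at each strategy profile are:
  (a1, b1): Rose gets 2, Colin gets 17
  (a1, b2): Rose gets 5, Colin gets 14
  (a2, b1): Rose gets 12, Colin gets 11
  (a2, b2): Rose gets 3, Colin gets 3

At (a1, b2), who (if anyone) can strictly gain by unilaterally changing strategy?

Colin

Rose at (a1, b2) earns 5; deviating to a2 yields 3 — not better.
Colin earns 14; deviating to b1 yields 17 — a strict improvement.
Only Colin has a strictly profitable deviation.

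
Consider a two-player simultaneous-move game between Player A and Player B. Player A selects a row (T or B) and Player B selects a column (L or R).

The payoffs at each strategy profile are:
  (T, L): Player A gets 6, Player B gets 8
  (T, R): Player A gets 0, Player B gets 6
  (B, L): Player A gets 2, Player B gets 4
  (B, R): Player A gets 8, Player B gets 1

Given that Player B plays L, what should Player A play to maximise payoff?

T

Against L, Player A earns 6 from T and 2 from B.
So T is the best response.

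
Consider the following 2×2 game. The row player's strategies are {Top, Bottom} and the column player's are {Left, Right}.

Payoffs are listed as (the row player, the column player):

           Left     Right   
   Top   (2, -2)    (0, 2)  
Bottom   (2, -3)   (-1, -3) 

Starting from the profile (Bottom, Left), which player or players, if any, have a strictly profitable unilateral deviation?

Neither

The row player at (Bottom, Left) earns 2; deviating to Top yields 2 — not better.
The column player earns -3; deviating to Right yields -3 — not better.
Neither player can strictly improve; the profile is a Nash equilibrium.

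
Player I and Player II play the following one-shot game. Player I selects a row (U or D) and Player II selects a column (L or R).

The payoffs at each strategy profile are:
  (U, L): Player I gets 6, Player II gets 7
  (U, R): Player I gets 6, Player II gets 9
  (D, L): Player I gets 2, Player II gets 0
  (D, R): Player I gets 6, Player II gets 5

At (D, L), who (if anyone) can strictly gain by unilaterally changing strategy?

Both

Player I at (D, L) earns 2; deviating to U yields 6 — a strict improvement.
Player II earns 0; deviating to R yields 5 — a strict improvement.
Both Player I and Player II have strictly profitable deviations.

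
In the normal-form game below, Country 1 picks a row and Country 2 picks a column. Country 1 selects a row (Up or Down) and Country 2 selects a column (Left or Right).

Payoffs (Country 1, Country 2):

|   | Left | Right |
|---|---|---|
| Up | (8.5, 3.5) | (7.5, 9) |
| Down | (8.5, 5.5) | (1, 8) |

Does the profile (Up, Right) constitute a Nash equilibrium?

Yes

At (Up, Right), Country 1 earns 7.5; switching to Down would give 1, so Country 1 has no profitable deviation.
Country 2 earns 9; switching to Left would give 3.5, so Country 2 has no profitable deviation.
Neither player can gain by a unilateral deviation, so this profile is a Nash equilibrium.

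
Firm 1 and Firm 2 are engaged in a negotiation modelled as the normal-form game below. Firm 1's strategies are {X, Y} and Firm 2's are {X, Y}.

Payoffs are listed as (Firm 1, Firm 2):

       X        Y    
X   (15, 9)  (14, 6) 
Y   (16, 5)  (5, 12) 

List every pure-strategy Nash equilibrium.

(X, X): Firm 1 prefers Y (16 > 15) — not an equilibrium.
(X, Y): Firm 2 prefers X (9 > 6) — not an equilibrium.
(Y, X): Firm 2 prefers Y (12 > 5) — not an equilibrium.
(Y, Y): Firm 1 prefers X (14 > 5) — not an equilibrium.

none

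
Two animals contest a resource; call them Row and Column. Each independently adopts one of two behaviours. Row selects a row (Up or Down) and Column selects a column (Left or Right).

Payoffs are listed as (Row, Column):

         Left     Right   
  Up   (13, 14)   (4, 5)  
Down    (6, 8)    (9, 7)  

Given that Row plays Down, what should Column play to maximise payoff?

Left

Against Down, Column earns 8 from Left and 7 from Right.
So Left is the best response.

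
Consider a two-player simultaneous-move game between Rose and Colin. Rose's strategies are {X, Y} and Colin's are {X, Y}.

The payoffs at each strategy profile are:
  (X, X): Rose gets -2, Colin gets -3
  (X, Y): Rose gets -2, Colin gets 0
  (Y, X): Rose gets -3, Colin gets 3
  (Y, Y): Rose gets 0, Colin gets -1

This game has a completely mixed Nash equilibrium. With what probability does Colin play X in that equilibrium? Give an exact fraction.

Let q be the probability that Colin plays X. In a completely mixed equilibrium, Rose must be indifferent between X and Y.
Rose's expected payoff from X is −2q − 2(1−q); from Y it is −3q.
Setting these equal: -2 = −3q, so q = 2/3.

2/3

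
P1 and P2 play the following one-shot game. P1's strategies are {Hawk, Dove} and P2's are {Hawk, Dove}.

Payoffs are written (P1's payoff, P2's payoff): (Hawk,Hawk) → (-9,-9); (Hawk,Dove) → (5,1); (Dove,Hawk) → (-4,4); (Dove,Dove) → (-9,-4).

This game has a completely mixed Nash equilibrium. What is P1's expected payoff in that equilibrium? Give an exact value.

First find y, the probability P2 plays Hawk, from P1's indifference between Hawk and Dove: −9y + 5(1−y) = −4y − 9(1−y), giving y = 14/19.
Since P1 is indifferent in equilibrium, P1's expected payoff equals the payoff from either row against (14/19, 5/19). Using Hawk: −9(14/19) + 5(5/19) = -101/19.

-101/19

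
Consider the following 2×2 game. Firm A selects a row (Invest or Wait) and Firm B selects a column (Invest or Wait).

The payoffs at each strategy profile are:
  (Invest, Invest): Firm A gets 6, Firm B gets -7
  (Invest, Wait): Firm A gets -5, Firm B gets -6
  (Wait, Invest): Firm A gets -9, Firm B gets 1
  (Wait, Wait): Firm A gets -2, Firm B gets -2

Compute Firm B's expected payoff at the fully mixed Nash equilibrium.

-5

First find x, the probability Firm A plays Invest, from Firm B's indifference between Invest and Wait: −7x + (1−x) = −6x − 2(1−x), giving x = 3/4.
Since Firm B is indifferent in equilibrium, Firm B's expected payoff equals the payoff from either column against (3/4, 1/4). Using Invest: −7(3/4) + (1/4) = -5.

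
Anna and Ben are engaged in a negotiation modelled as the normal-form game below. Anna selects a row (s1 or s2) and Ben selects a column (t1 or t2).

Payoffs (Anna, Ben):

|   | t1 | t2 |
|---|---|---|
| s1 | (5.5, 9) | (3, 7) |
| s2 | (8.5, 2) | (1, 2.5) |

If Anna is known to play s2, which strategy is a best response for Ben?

t2

Against s2, Ben earns 2 from t1 and 2.5 from t2.
So t2 is the best response.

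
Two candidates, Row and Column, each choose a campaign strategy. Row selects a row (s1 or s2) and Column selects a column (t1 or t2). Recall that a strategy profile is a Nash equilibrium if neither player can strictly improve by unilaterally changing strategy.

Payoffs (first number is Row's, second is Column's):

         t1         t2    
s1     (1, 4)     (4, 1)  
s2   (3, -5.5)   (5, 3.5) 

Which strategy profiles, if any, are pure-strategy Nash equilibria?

(s1, t1): Row prefers s2 (3 > 1) — not an equilibrium.
(s1, t2): Row prefers s2 (5 > 4); Column prefers t1 (4 > 1) — not an equilibrium.
(s2, t1): Column prefers t2 (3.5 > -5.5) — not an equilibrium.
(s2, t2): Row gets 5 ≥ 4 from s1, and Column gets 3.5 ≥ -5.5 from t1 — Nash equilibrium.

(s2, t2)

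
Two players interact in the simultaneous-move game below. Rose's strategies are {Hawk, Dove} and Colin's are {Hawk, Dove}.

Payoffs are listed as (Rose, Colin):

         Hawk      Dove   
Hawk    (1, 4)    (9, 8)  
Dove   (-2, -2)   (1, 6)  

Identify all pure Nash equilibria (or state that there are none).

(Hawk, Hawk): Colin prefers Dove (8 > 4) — not an equilibrium.
(Hawk, Dove): Rose gets 9 ≥ 1 from Dove, and Colin gets 8 ≥ 4 from Hawk — Nash equilibrium.
(Dove, Hawk): Rose prefers Hawk (1 > -2); Colin prefers Dove (6 > -2) — not an equilibrium.
(Dove, Dove): Rose prefers Hawk (9 > 1) — not an equilibrium.

(Hawk, Dove)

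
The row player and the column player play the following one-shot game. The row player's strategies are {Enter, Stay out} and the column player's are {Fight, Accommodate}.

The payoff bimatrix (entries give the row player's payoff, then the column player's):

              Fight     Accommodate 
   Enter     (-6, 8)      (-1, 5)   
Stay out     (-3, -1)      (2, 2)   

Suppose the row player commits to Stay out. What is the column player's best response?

Against Stay out, the column player earns -1 from Fight and 2 from Accommodate.
So Accommodate is the best response.

Accommodate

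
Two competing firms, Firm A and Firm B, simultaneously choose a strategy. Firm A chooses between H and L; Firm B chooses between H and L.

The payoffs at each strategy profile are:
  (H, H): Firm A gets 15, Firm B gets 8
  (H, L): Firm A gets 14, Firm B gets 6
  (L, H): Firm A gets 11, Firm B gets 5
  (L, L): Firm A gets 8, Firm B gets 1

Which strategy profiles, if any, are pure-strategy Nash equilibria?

(H, H)

(H, H): Firm A gets 15 ≥ 11 from L, and Firm B gets 8 ≥ 6 from L — Nash equilibrium.
(H, L): Firm B prefers H (8 > 6) — not an equilibrium.
(L, H): Firm A prefers H (15 > 11) — not an equilibrium.
(L, L): Firm A prefers H (14 > 8); Firm B prefers H (5 > 1) — not an equilibrium.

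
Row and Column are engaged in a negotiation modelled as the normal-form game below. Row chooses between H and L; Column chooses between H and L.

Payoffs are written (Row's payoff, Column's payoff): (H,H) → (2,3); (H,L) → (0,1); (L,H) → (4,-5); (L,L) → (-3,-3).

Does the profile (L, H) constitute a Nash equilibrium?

At (L, H), Row earns 4; switching to H would give 2, so Row has no profitable deviation.
Column earns -5; switching to L would give -3, so Column would deviate.
Since at least one player can profitably deviate, this is not a Nash equilibrium.

No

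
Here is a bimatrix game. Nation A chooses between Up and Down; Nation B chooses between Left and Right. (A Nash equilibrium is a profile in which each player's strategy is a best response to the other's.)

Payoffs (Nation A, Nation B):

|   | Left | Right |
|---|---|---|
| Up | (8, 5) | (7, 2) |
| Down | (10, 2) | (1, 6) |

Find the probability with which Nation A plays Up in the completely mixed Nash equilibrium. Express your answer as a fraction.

4/7

Let x be the probability that Nation A plays Up. In a completely mixed equilibrium, Nation B must be indifferent between Left and Right.
Nation B's expected payoff from Left is 5x + 2(1−x); from Right it is 2x + 6(1−x).
Setting these equal: 3x + 2 = −4x + 6, so x = 4/7.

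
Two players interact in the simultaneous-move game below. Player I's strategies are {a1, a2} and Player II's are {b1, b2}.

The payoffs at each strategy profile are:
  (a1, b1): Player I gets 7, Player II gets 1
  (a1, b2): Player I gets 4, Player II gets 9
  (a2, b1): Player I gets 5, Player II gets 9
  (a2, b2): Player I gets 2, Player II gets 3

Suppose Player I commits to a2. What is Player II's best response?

Against a2, Player II earns 9 from b1 and 3 from b2.
So b1 is the best response.

b1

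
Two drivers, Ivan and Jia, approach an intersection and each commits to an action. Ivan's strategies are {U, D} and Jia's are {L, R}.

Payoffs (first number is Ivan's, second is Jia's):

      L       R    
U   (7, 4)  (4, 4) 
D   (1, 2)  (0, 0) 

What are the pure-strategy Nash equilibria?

(U, L) and (U, R)

(U, L): Ivan gets 7 ≥ 1 from D, and Jia gets 4 ≥ 4 from R — Nash equilibrium.
(U, R): Ivan gets 4 ≥ 0 from D, and Jia gets 4 ≥ 4 from L — Nash equilibrium.
(D, L): Ivan prefers U (7 > 1) — not an equilibrium.
(D, R): Ivan prefers U (4 > 0); Jia prefers L (2 > 0) — not an equilibrium.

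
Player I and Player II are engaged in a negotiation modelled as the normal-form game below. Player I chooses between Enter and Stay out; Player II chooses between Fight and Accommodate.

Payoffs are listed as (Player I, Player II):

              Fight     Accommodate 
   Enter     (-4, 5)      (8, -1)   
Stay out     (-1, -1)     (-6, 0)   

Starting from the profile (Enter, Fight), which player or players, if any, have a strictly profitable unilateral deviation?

Player I at (Enter, Fight) earns -4; deviating to Stay out yields -1 — a strict improvement.
Player II earns 5; deviating to Accommodate yields -1 — not better.
Only Player I has a strictly profitable deviation.

Player I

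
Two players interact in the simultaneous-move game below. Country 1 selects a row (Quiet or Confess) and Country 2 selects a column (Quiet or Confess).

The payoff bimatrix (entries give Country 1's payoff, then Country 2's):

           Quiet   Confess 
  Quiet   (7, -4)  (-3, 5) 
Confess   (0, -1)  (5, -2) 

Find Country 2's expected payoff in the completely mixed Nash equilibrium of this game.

First find x, the probability Country 1 plays Quiet, from Country 2's indifference between Quiet and Confess: −4x − (1−x) = 5x − 2(1−x), giving x = 1/10.
Since Country 2 is indifferent in equilibrium, Country 2's expected payoff equals the payoff from either column against (1/10, 9/10). Using Quiet: −4(1/10) − (9/10) = -13/10.

-13/10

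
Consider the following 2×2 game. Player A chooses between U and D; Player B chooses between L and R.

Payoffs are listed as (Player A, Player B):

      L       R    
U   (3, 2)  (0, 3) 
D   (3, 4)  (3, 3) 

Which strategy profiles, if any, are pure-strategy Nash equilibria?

(U, L): Player B prefers R (3 > 2) — not an equilibrium.
(U, R): Player A prefers D (3 > 0) — not an equilibrium.
(D, L): Player A gets 3 ≥ 3 from U, and Player B gets 4 ≥ 3 from R — Nash equilibrium.
(D, R): Player B prefers L (4 > 3) — not an equilibrium.

(D, L)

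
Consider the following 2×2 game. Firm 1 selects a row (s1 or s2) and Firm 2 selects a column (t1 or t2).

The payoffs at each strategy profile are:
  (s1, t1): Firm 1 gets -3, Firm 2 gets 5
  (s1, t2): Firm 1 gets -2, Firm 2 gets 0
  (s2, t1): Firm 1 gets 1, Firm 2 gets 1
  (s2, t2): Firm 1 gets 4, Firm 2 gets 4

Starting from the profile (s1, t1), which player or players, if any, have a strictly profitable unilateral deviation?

Firm 1

Firm 1 at (s1, t1) earns -3; deviating to s2 yields 1 — a strict improvement.
Firm 2 earns 5; deviating to t2 yields 0 — not better.
Only Firm 1 has a strictly profitable deviation.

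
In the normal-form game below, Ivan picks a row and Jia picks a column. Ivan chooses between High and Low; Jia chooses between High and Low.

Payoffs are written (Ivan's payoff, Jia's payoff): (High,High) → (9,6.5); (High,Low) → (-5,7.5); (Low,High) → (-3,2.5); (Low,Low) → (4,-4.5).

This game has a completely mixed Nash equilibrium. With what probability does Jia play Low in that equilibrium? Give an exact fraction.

4/7

Let q be the probability that Jia plays High. In a completely mixed equilibrium, Ivan must be indifferent between High and Low.
Ivan's expected payoff from High is 9q − 5(1−q); from Low it is −3q + 4(1−q).
Setting these equal: 14q − 5 = −7q + 4, so q = 3/7.
Therefore Jia plays Low with probability 1 − 3/7 = 4/7.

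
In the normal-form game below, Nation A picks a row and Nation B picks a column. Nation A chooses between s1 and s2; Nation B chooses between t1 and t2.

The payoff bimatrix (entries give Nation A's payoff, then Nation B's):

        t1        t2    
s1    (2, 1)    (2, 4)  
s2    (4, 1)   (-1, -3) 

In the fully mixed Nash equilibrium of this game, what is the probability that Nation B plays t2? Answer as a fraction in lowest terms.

Let c be the probability that Nation B plays t1. In a completely mixed equilibrium, Nation A must be indifferent between s1 and s2.
Nation A's expected payoff from s1 is 2c + 2(1−c); from s2 it is 4c − (1−c).
Setting these equal: 2 = 5c − 1, so c = 3/5.
Therefore Nation B plays t2 with probability 1 − 3/5 = 2/5.

2/5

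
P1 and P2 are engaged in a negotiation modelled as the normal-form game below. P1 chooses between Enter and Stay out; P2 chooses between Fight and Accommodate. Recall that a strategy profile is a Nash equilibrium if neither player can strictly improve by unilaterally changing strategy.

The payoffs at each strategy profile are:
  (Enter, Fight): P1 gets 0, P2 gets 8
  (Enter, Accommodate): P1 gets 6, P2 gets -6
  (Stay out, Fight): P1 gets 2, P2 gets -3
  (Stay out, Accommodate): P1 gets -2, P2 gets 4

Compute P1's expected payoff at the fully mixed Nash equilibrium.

First find y, the probability P2 plays Fight, from P1's indifference between Enter and Stay out: 6(1−y) = 2y − 2(1−y), giving y = 4/5.
Since P1 is indifferent in equilibrium, P1's expected payoff equals the payoff from either row against (4/5, 1/5). Using Enter: 6(1/5) = 6/5.

6/5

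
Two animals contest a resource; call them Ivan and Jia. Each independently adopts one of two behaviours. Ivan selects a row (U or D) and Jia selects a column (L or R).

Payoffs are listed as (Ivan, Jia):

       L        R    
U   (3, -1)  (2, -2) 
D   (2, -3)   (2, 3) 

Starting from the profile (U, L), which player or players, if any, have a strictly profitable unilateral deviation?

Neither

Ivan at (U, L) earns 3; deviating to D yields 2 — not better.
Jia earns -1; deviating to R yields -2 — not better.
Neither player can strictly improve; the profile is a Nash equilibrium.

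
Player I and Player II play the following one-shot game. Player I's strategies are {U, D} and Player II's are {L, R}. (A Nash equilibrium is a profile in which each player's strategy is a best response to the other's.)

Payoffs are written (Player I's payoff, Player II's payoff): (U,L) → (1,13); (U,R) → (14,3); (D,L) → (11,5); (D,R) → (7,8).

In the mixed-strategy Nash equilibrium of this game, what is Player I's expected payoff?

First find q, the probability Player II plays L, from Player I's indifference between U and D: q + 14(1−q) = 11q + 7(1−q), giving q = 7/17.
Since Player I is indifferent in equilibrium, Player I's expected payoff equals the payoff from either row against (7/17, 10/17). Using U: (7/17) + 14(10/17) = 147/17.

147/17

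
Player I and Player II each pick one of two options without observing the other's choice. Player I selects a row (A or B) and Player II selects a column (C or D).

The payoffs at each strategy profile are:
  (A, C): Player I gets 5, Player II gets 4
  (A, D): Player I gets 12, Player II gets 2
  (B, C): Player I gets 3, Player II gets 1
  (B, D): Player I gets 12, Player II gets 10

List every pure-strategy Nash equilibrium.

(A, C): Player I gets 5 ≥ 3 from B, and Player II gets 4 ≥ 2 from D — Nash equilibrium.
(A, D): Player II prefers C (4 > 2) — not an equilibrium.
(B, C): Player I prefers A (5 > 3); Player II prefers D (10 > 1) — not an equilibrium.
(B, D): Player I gets 12 ≥ 12 from A, and Player II gets 10 ≥ 1 from C — Nash equilibrium.

(A, C) and (B, D)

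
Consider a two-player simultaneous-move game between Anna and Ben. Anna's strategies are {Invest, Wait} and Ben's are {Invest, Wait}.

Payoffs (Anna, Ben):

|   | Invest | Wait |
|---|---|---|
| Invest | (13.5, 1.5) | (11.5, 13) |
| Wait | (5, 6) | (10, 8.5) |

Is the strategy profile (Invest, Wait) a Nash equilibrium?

Yes

At (Invest, Wait), Anna earns 11.5; switching to Wait would give 10, so Anna has no profitable deviation.
Ben earns 13; switching to Invest would give 1.5, so Ben has no profitable deviation.
Neither player can gain by a unilateral deviation, so this profile is a Nash equilibrium.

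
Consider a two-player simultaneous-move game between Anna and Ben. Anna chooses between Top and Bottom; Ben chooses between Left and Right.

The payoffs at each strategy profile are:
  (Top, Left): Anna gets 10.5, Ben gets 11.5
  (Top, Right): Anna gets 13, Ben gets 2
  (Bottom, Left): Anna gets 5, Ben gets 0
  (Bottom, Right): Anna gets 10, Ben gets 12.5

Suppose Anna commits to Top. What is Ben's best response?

Against Top, Ben earns 11.5 from Left and 2 from Right.
So Left is the best response.

Left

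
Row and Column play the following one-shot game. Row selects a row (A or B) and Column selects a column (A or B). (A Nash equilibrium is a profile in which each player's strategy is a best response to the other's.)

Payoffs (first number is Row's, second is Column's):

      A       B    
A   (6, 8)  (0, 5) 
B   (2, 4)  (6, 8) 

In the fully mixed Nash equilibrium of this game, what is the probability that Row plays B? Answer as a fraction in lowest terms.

3/7

Let p be the probability that Row plays A. In a completely mixed equilibrium, Column must be indifferent between A and B.
Column's expected payoff from A is 8p + 4(1−p); from B it is 5p + 8(1−p).
Setting these equal: 4p + 4 = −3p + 8, so p = 4/7.
Therefore Row plays B with probability 1 − 4/7 = 3/7.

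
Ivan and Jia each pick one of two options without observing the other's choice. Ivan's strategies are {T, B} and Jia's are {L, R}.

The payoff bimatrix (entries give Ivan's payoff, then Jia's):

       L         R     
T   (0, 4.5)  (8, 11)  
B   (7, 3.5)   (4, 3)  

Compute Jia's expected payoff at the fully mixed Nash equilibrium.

First find p, the probability Ivan plays T, from Jia's indifference between L and R: 4.5p + 3.5(1−p) = 11p + 3(1−p), giving p = 1/14.
Since Jia is indifferent in equilibrium, Jia's expected payoff equals the payoff from either column against (1/14, 13/14). Using L: 4.5(1/14) + 3.5(13/14) = 25/7.

25/7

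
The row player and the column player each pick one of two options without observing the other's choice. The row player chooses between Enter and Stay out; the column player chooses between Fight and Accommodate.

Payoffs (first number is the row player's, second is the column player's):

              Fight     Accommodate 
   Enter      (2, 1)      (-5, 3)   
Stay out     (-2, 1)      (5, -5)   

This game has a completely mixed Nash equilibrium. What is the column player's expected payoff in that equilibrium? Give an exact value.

1

First find p, the probability the row player plays Enter, from the column player's indifference between Fight and Accommodate: p + (1−p) = 3p − 5(1−p), giving p = 3/4.
Since the column player is indifferent in equilibrium, the column player's expected payoff equals the payoff from either column against (3/4, 1/4). Using Fight: (3/4) + (1/4) = 1.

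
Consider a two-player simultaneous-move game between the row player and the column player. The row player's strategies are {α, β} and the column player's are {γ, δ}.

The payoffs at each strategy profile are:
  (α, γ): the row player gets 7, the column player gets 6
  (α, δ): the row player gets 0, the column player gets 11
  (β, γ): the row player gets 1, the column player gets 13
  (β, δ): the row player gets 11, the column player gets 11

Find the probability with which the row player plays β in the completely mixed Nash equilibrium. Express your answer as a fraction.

5/7

Let x be the probability that the row player plays α. In a completely mixed equilibrium, the column player must be indifferent between γ and δ.
The column player's expected payoff from γ is 6x + 13(1−x); from δ it is 11x + 11(1−x).
Setting these equal: −7x + 13 = 11, so x = 2/7.
Therefore the row player plays β with probability 1 − 2/7 = 5/7.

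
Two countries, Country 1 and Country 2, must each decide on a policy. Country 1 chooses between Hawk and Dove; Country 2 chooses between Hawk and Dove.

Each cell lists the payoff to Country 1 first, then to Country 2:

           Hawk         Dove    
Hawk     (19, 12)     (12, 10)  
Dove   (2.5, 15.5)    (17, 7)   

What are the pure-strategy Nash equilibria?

(Hawk, Hawk): Country 1 gets 19 ≥ 2.5 from Dove, and Country 2 gets 12 ≥ 10 from Dove — Nash equilibrium.
(Hawk, Dove): Country 1 prefers Dove (17 > 12); Country 2 prefers Hawk (12 > 10) — not an equilibrium.
(Dove, Hawk): Country 1 prefers Hawk (19 > 2.5) — not an equilibrium.
(Dove, Dove): Country 2 prefers Hawk (15.5 > 7) — not an equilibrium.

(Hawk, Hawk)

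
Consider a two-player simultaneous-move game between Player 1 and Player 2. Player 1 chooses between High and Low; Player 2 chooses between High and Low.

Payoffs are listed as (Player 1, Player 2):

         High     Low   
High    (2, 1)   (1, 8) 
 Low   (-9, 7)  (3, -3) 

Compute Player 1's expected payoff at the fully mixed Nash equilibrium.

15/13

First find y, the probability Player 2 plays High, from Player 1's indifference between High and Low: 2y + (1−y) = −9y + 3(1−y), giving y = 2/13.
Since Player 1 is indifferent in equilibrium, Player 1's expected payoff equals the payoff from either row against (2/13, 11/13). Using High: 2(2/13) + (11/13) = 15/13.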